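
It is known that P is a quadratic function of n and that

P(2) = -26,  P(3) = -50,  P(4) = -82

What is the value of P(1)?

-10

Write P(n) = an² + bn + c; the 3 given values yield a linear system in the 3 coefficients.
Solving, P(n) = -4n² - 4n - 2.
Then P(1) = -10.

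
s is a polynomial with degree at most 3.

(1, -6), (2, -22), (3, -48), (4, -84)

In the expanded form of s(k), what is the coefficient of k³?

First differences: -16, -26, -36. Second differences: -10, -10.
Level-2 differences are constant, so s has degree 2.
Fitting a degree-2 polynomial gives s(k) = -5k² - k.
The coefficient of k³ is 0.

0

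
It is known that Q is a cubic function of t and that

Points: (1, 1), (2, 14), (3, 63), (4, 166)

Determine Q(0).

Write Q(t) = at³ + bt² + ct + d; the 4 given values yield a linear system in the 4 coefficients.
Solving, Q(t) = 3t³ - 8t + 6.
Then Q(0) = 6.

6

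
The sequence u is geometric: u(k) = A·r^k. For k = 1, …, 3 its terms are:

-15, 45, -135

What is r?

-3

Consecutive ratio: 45/(-15) = -3, and -135/45 = -3, so r = -3.
Then A·(-3)^1 = -15 gives A = 5, and u(k) = 5·(-3)^k.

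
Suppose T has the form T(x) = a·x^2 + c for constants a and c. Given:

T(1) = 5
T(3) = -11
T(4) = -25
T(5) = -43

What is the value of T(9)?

-155

From T(1) = 5 and T(3) = -11: 1a + c = 5 and 9a + c = -11.
Subtracting: 8a = -16, so a = -2; then c = 5 − (-2)·1 = 7.
So T(x) = -2x² + 7, and T(9) = -155.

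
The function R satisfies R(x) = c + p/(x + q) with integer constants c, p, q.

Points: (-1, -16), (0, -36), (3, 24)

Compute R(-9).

(R(x) − c)(x + q) = p for each data point; the three points give a linear system in c and q, then p follows.
Solving: c = 4, q = -1, p = 40, so R(x) = 4 + 40/(x − 1).
Then R(-9) = 4 + 40/(-10) = 0.

0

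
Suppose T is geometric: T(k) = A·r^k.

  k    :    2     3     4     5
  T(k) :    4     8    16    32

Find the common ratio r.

2

Consecutive ratio: 8/4 = 2, and 16/8 = 2, so r = 2.
Then A·2^2 = 4 gives A = 1, and T(k) = 1·2^k.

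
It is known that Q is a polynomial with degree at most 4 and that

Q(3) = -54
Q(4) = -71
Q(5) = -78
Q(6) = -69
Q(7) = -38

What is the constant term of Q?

Write Q(t) = at^4 + bt³ + ct² + dt + e; the 5 given values yield a linear system in the 5 coefficients.
Solving, the leading coefficient vanishes, and Q(t) = t³ - 7t² - 5t - 3.
The constant term is Q(0) = -3.

-3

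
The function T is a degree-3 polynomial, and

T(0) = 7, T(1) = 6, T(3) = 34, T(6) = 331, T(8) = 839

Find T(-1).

2

Write T(x) = ax³ + bx² + cx + d; the 5 given values yield a linear system in the 4 coefficients.
Solving, T(x) = 2x³ - 3x² + 7.
Then T(-1) = 2.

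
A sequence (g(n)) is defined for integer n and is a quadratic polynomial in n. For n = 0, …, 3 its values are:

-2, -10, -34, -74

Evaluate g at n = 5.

-202

First differences: -8, -24, -40. Second differences: -16, -16.
Level-2 differences are constant, so g has degree 2.
Fitting a degree-2 polynomial gives g(n) = -8n² - 2.
Then g(5) = -202.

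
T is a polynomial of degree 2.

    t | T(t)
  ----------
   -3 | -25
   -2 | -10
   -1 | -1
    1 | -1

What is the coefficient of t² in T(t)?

Write T(t) = at² + bt + c; the 4 given values yield a linear system in the 3 coefficients.
Solving, T(t) = -3t² + 2.
The coefficient of t² is -3.

-3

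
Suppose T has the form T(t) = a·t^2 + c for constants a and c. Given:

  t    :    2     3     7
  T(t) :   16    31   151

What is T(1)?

From T(2) = 16 and T(3) = 31: 4a + c = 16 and 9a + c = 31.
Subtracting: 5a = 15, so a = 3; then c = 16 − 3·4 = 4.
So T(t) = 3t² + 4, and T(1) = 7.

7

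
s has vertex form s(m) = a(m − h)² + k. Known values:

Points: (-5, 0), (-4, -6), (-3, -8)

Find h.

First differences -6, -2; second difference 4 = 2a, so a = 2.
Expanding, the m-coefficient is −2ah = -4h; matching it to the data gives h = -3, and then k = -8.
So s(m) = 2(m + 3)² − 8.
Hence h = -3.

-3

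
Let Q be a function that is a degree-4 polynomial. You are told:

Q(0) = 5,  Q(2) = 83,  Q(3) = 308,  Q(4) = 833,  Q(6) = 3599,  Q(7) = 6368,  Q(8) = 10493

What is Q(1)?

14

Write Q(x) = ax^4 + bx³ + cx² + dx + e; the 7 given values yield a linear system in the 5 coefficients.
Solving, Q(x) = 2x^4 + 4x³ + 4x² - x + 5.
Then Q(1) = 14.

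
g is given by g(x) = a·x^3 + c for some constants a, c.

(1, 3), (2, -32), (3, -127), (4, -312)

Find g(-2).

48

From g(1) = 3 and g(2) = -32: 1a + c = 3 and 8a + c = -32.
Subtracting: 7a = -35, so a = -5; then c = 3 − (-5)·1 = 8.
So g(x) = -5x³ + 8, and g(-2) = 48.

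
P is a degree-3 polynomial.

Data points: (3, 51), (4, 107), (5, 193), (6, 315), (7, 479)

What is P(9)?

Write P(m) = am³ + bm² + cm + d; the 5 given values yield a linear system in the 4 coefficients.
Solving, P(m) = m³ + 3m² - 2m + 3.
Then P(9) = 957.

957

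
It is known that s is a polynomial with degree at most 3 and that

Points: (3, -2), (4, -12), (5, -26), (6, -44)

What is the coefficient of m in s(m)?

4

Write s(m) = am³ + bm² + cm + d; the 4 given values yield a linear system in the 4 coefficients.
Solving, the leading coefficient vanishes, and s(m) = -2m² + 4m + 4.
The coefficient of m is 4.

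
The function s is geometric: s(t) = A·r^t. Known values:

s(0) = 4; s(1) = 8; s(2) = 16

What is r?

2

Consecutive ratio: 8/4 = 2, and 16/8 = 2, so r = 2.
Then A·2^0 = 4 gives A = 4, and s(t) = 4·2^t.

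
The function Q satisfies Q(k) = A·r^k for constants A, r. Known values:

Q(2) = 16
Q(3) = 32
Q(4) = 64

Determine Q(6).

256

Consecutive ratio: 32/16 = 2, and 64/32 = 2, so r = 2.
Then A·2^2 = 16 gives A = 4, and Q(k) = 4·2^k.
Q(6) = 4·2^6 = 256.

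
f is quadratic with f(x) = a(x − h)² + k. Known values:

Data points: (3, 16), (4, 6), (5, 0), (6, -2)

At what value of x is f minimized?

6

First differences -10, -6, -2; second difference 4 = 2a, so a = 2.
Expanding, the x-coefficient is −2ah = -4h; matching it to the data gives h = 6, and then k = -2.
So f(x) = 2(x − 6)² − 2.
Hence h = 6.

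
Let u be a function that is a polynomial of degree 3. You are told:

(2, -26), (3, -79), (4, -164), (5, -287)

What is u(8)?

Write u(n) = an³ + bn² + cn + d; the 4 given values yield a linear system in the 4 coefficients.
Solving, u(n) = -n³ - 7n² + n + 8.
Then u(8) = -944.

-944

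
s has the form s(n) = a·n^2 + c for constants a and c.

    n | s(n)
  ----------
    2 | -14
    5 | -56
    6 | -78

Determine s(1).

-8

From s(2) = -14 and s(5) = -56: 4a + c = -14 and 25a + c = -56.
Subtracting: 21a = -42, so a = -2; then c = -14 − (-2)·4 = -6.
So s(n) = -2n² − 6, and s(1) = -8.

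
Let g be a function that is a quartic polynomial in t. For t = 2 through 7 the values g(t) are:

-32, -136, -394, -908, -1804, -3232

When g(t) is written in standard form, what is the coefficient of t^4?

-1

First differences: -104, -258, -514, -896, -1428. Second differences: -154, -256, -382, -532. Third differences: -102, -126, -150. Fourth differences: -24, -24.
Level-4 differences are constant, so g has degree 4.
Fitting a degree-4 polynomial gives g(t) = -t^4 - 3t³ + 5t² - 7t + 2.
The coefficient of t^4 is -1.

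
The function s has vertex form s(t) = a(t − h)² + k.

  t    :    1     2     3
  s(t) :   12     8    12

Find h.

2

First differences -4, 4; second difference 8 = 2a, so a = 4.
Expanding, the t-coefficient is −2ah = -8h; matching it to the data gives h = 2, and then k = 8.
So s(t) = 4(t − 2)² + 8.
Hence h = 2.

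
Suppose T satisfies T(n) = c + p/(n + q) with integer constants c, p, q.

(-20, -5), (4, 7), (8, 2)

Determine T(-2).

(T(n) − c)(n + q) = p for each data point; the three points give a linear system in c and q, then p follows.
Solving: c = -3, q = 0, p = 40, so T(n) = -3 + 40/(n + 0).
Then T(-2) = -3 + 40/(-2) = -23.

-23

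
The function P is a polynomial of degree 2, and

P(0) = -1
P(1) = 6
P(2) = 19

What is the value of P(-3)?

14

Write P(k) = ak² + bk + c; the 3 given values yield a linear system in the 3 coefficients.
Solving, P(k) = 3k² + 4k - 1.
Then P(-3) = 14.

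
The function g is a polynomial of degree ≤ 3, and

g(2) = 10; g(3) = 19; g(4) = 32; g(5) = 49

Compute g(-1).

First differences: 9, 13, 17. Second differences: 4, 4.
Level-2 differences are constant, so g has degree 2.
Fitting a degree-2 polynomial gives g(t) = 2t² - t + 4.
Then g(-1) = 7.

7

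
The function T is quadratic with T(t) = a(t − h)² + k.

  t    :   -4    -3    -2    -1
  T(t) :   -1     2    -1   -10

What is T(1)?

First differences 3, -3, -9; second difference -6 = 2a, so a = -3.
Expanding, the t-coefficient is −2ah = 6h; matching it to the data gives h = -3, and then k = 2.
So T(t) = -3(t + 3)² + 2.
T(1) = -3·4² + 2 = -46.

-46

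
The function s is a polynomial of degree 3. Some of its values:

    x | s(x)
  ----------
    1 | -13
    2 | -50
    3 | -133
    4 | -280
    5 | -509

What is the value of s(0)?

-4

First differences: -37, -83, -147, -229. Second differences: -46, -64, -82. Third differences: -18, -18.
Level-3 differences are constant, so s has degree 3.
Fitting a degree-3 polynomial gives s(x) = -3x³ - 5x² - x - 4.
Then s(0) = -4.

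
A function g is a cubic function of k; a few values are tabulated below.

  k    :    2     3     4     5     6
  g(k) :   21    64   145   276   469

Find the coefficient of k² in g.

First differences: 43, 81, 131, 193. Second differences: 38, 50, 62. Third differences: 12, 12.
Level-3 differences are constant, so g has degree 3.
Fitting a degree-3 polynomial gives g(k) = 2k³ + k² + 1.
The coefficient of k² is 1.

1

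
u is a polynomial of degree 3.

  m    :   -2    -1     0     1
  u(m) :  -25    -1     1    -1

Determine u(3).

Write u(m) = am³ + bm² + cm + d; the 4 given values yield a linear system in the 4 coefficients.
Solving, u(m) = 3m³ - 2m² - 3m + 1.
Then u(3) = 55.

55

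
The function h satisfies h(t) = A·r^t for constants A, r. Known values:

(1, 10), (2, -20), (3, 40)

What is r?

Consecutive ratio: -20/10 = -2, and 40/(-20) = -2, so r = -2.
Then A·(-2)^1 = 10 gives A = -5, and h(t) = -5·(-2)^t.

-2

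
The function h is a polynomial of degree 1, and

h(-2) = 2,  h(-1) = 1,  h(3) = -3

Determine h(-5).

Write h(m) = am + b; the 3 given values yield a linear system in the 2 coefficients.
Solving, h(m) = -m.
Then h(-5) = 5.

5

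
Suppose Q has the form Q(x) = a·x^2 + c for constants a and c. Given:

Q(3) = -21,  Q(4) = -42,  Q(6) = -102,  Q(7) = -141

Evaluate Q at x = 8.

From Q(3) = -21 and Q(4) = -42: 9a + c = -21 and 16a + c = -42.
Subtracting: 7a = -21, so a = -3; then c = -21 − (-3)·9 = 6.
So Q(x) = -3x² + 6, and Q(8) = -186.

-186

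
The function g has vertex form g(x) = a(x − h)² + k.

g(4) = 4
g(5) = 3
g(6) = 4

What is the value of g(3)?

7

First differences -1, 1; second difference 2 = 2a, so a = 1.
Expanding, the x-coefficient is −2ah = -2h; matching it to the data gives h = 5, and then k = 3.
So g(x) = 1(x − 5)² + 3.
g(3) = 1·(-2)² + 3 = 7.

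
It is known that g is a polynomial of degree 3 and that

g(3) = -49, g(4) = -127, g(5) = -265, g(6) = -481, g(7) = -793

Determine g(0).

First differences: -78, -138, -216, -312. Second differences: -60, -78, -96. Third differences: -18, -18.
Level-3 differences are constant, so g has degree 3.
Fitting a degree-3 polynomial gives g(m) = -3m³ + 6m² - 9m + 5.
Then g(0) = 5.

5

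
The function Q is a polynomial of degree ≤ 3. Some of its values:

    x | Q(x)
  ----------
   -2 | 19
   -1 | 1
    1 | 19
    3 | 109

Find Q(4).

Write Q(x) = ax³ + bx² + cx + d; the 4 given values yield a linear system in the 4 coefficients.
Solving, the leading coefficient vanishes, and Q(x) = 9x² + 9x + 1.
Then Q(4) = 181.

181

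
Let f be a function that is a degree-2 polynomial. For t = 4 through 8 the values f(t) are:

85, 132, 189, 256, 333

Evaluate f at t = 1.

First differences: 47, 57, 67, 77. Second differences: 10, 10, 10.
Level-2 differences are constant, so f has degree 2.
Fitting a degree-2 polynomial gives f(t) = 5t² + 2t - 3.
Then f(1) = 4.

4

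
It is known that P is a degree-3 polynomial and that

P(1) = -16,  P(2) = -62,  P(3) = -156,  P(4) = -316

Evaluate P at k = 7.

-1372

Write P(k) = ak³ + bk² + ck + d; the 4 given values yield a linear system in the 4 coefficients.
Solving, P(k) = -3k³ - 6k² - 7k.
Then P(7) = -1372.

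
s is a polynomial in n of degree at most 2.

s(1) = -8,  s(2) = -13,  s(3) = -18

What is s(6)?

Write s(n) = an² + bn + c; the 3 given values yield a linear system in the 3 coefficients.
Solving, the leading coefficient vanishes, and s(n) = -5n - 3.
Then s(6) = -33.

-33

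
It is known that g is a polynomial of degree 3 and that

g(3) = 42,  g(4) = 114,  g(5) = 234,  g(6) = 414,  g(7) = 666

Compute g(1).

-6

First differences: 72, 120, 180, 252. Second differences: 48, 60, 72. Third differences: 12, 12.
Level-3 differences are constant, so g has degree 3.
Fitting a degree-3 polynomial gives g(k) = 2k³ - 2k - 6.
Then g(1) = -6.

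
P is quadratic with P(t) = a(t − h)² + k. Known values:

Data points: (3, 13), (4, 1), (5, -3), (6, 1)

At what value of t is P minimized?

First differences -12, -4, 4; second difference 8 = 2a, so a = 4.
Expanding, the t-coefficient is −2ah = -8h; matching it to the data gives h = 5, and then k = -3.
So P(t) = 4(t − 5)² − 3.
Hence h = 5.

5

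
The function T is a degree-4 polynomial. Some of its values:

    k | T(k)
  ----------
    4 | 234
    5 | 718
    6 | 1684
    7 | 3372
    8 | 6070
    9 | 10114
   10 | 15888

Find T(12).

34402

First differences: 484, 966, 1688, 2698, 4044, 5774. Second differences: 482, 722, 1010, 1346, 1730. Third differences: 240, 288, 336, 384. Fourth differences: 48, 48, 48.
Level-4 differences are constant, so T has degree 4.
Fitting a degree-4 polynomial gives T(k) = 2k^4 - 4k³ - k² - k - 2.
Then T(12) = 34402.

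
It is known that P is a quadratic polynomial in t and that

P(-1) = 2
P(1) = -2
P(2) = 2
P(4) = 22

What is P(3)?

10

Write P(t) = at² + bt + c; the 4 given values yield a linear system in the 3 coefficients.
Solving, P(t) = 2t² - 2t - 2.
Then P(3) = 10.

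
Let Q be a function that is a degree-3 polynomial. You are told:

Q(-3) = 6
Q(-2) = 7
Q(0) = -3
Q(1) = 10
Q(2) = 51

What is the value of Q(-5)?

-68

Write Q(n) = an³ + bn² + cn + d; the 5 given values yield a linear system in the 4 coefficients.
Solving, Q(n) = 2n³ + 8n² + 3n - 3.
Then Q(-5) = -68.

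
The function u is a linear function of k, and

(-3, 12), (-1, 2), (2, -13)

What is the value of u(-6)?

27

Write u(k) = ak + b; the 3 given values yield a linear system in the 2 coefficients.
Solving, u(k) = -5k - 3.
Then u(-6) = 27.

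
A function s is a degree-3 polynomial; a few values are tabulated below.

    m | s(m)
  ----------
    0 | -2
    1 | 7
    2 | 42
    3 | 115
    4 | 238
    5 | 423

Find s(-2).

10

First differences: 9, 35, 73, 123, 185. Second differences: 26, 38, 50, 62. Third differences: 12, 12, 12.
Level-3 differences are constant, so s has degree 3.
Fitting a degree-3 polynomial gives s(m) = 2m³ + 7m² - 2.
Then s(-2) = 10.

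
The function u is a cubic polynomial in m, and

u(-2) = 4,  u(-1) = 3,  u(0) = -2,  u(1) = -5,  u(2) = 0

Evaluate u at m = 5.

123

First differences: -1, -5, -3, 5. Second differences: -4, 2, 8. Third differences: 6, 6.
Level-3 differences are constant, so u has degree 3.
Fitting a degree-3 polynomial gives u(m) = m³ + m² - 5m - 2.
Then u(5) = 123.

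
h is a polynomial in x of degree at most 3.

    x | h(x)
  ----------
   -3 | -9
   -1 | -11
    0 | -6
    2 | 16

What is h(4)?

Write h(x) = ax³ + bx² + cx + d; the 4 given values yield a linear system in the 4 coefficients.
Solving, the leading coefficient vanishes, and h(x) = 2x² + 7x - 6.
Then h(4) = 54.

54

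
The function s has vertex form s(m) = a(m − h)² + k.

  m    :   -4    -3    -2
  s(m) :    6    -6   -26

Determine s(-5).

10

First differences -12, -20; second difference -8 = 2a, so a = -4.
Expanding, the m-coefficient is −2ah = 8h; matching it to the data gives h = -5, and then k = 10.
So s(m) = -4(m + 5)² + 10.
s(-5) = -4·0² + 10 = 10.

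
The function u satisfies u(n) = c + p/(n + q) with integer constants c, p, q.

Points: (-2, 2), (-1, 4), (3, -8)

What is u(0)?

(u(n) − c)(n + q) = p for each data point; the three points give a linear system in c and q, then p follows.
Solving: c = -2, q = -1, p = -12, so u(n) = -2 − 12/(n − 1).
Then u(0) = -2 − 12/(-1) = 10.

10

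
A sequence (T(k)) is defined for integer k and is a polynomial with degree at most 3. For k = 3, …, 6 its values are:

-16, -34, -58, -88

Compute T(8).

-166

First differences: -18, -24, -30. Second differences: -6, -6.
Level-2 differences are constant, so T has degree 2.
Fitting a degree-2 polynomial gives T(k) = -3k² + 3k + 2.
Then T(8) = -166.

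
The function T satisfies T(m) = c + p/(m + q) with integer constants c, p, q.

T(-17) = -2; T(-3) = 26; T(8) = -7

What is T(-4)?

11

(T(m) − c)(m + q) = p for each data point; the three points give a linear system in c and q, then p follows.
Solving: c = -4, q = 2, p = -30, so T(m) = -4 − 30/(m + 2).
Then T(-4) = -4 − 30/(-2) = 11.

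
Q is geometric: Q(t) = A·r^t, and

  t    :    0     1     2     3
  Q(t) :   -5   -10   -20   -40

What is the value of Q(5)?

-160

Consecutive ratio: -10/(-5) = 2, and -20/(-10) = 2, so r = 2.
Then A·2^0 = -5 gives A = -5, and Q(t) = -5·2^t.
Q(5) = -5·2^5 = -160.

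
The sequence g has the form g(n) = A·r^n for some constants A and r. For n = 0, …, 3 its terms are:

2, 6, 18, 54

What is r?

Consecutive ratio: 6/2 = 3, and 18/6 = 3, so r = 3.
Then A·3^0 = 2 gives A = 2, and g(n) = 2·3^n.

3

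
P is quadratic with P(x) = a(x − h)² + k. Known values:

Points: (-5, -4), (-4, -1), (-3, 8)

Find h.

-5

First differences 3, 9; second difference 6 = 2a, so a = 3.
Expanding, the x-coefficient is −2ah = -6h; matching it to the data gives h = -5, and then k = -4.
So P(x) = 3(x + 5)² − 4.
Hence h = -5.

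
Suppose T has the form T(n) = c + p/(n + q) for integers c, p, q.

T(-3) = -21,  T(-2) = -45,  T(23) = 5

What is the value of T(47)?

4

(T(n) − c)(n + q) = p for each data point; the three points give a linear system in c and q, then p follows.
Solving: c = 3, q = 1, p = 48, so T(n) = 3 + 48/(n + 1).
Then T(47) = 3 + 48/48 = 4.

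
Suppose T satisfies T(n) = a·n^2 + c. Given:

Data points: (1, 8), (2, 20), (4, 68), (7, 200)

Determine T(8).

From T(1) = 8 and T(2) = 20: 1a + c = 8 and 4a + c = 20.
Subtracting: 3a = 12, so a = 4; then c = 8 − 4·1 = 4.
So T(n) = 4n² + 4, and T(8) = 260.

260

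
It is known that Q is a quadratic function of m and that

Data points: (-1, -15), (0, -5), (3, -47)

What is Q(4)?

Write Q(m) = am² + bm + c; the 3 given values yield a linear system in the 3 coefficients.
Solving, Q(m) = -6m² + 4m - 5.
Then Q(4) = -85.

-85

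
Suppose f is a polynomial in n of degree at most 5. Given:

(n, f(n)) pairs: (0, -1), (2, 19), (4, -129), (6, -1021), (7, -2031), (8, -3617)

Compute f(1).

9

Write f(n) = an^5 + bn^4 + cn³ + dn² + en + p; the 6 given values yield a linear system in the 6 coefficients.
Solving, the leading coefficient vanishes, and f(n) = -n^4 + 7n² + 4n - 1.
Then f(1) = 9.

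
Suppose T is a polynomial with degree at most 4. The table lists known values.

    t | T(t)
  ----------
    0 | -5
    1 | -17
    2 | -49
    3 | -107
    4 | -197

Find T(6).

-497

Write T(t) = at^4 + bt³ + ct² + dt + e; the 5 given values yield a linear system in the 5 coefficients.
Solving, the leading coefficient vanishes, and T(t) = -t³ - 7t² - 4t - 5.
Then T(6) = -497.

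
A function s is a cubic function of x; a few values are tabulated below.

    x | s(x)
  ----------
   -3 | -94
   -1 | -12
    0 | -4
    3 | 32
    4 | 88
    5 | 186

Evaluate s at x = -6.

Write s(x) = ax³ + bx² + cx + d; the 6 given values yield a linear system in the 4 coefficients.
Solving, s(x) = 2x³ - 3x² + 3x - 4.
Then s(-6) = -562.

-562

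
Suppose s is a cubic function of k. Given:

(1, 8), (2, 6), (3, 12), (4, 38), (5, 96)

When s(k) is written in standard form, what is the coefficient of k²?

First differences: -2, 6, 26, 58. Second differences: 8, 20, 32. Third differences: 12, 12.
Level-3 differences are constant, so s has degree 3.
Fitting a degree-3 polynomial gives s(k) = 2k³ - 8k² + 8k + 6.
The coefficient of k² is -8.

-8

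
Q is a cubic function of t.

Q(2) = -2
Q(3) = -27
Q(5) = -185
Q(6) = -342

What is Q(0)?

0

Write Q(t) = at³ + bt² + ct + d; the 4 given values yield a linear system in the 4 coefficients.
Solving, Q(t) = -2t³ + 2t² + 3t.
The constant term is Q(0) = 0.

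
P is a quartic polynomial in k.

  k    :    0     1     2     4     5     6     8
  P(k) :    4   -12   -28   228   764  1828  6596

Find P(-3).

172

Write P(k) = ak^4 + bk³ + ck² + dk + e; the 7 given values yield a linear system in the 5 coefficients.
Solving, P(k) = 2k^4 - 2k³ - 8k² - 8k + 4.
Then P(-3) = 172.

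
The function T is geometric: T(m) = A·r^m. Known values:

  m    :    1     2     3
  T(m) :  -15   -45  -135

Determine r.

3

Consecutive ratio: -45/(-15) = 3, and -135/(-45) = 3, so r = 3.
Then A·3^1 = -15 gives A = -5, and T(m) = -5·3^m.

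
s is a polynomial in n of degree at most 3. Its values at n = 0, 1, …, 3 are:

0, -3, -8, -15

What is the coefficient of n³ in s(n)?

First differences: -3, -5, -7. Second differences: -2, -2.
Level-2 differences are constant, so s has degree 2.
Fitting a degree-2 polynomial gives s(n) = -n² - 2n.
The coefficient of n³ is 0.

0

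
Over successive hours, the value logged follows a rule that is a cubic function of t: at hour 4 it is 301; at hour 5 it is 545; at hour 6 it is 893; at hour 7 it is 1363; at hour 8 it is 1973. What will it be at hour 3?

143

Write the value at t as g(t).
Write g(t) = at³ + bt² + ct + d; the 5 given values yield a linear system in the 4 coefficients.
Solving, g(t) = 3t³ + 7t² - 2t + 5.
Then g(3) = 143.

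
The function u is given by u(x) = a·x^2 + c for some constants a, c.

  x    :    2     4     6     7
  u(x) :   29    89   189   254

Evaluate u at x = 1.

From u(2) = 29 and u(4) = 89: 4a + c = 29 and 16a + c = 89.
Subtracting: 12a = 60, so a = 5; then c = 29 − 5·4 = 9.
So u(x) = 5x² + 9, and u(1) = 14.

14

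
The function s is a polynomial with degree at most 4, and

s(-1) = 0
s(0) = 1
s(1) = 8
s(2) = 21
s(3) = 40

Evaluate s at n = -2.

First differences: 1, 7, 13, 19. Second differences: 6, 6, 6.
Level-2 differences are constant, so s has degree 2.
Fitting a degree-2 polynomial gives s(n) = 3n² + 4n + 1.
Then s(-2) = 5.

5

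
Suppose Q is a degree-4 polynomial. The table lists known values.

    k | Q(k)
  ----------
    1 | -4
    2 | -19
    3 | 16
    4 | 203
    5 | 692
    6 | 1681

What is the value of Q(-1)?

8

First differences: -15, 35, 187, 489, 989. Second differences: 50, 152, 302, 500. Third differences: 102, 150, 198. Fourth differences: 48, 48.
Level-4 differences are constant, so Q has degree 4.
Fitting a degree-4 polynomial gives Q(k) = 2k^4 - 3k³ - 7k² - 3k + 7.
Then Q(-1) = 8.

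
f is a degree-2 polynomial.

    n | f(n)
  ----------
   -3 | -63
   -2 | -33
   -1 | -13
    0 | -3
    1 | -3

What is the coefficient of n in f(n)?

5

Write f(n) = an² + bn + c; the 5 given values yield a linear system in the 3 coefficients.
Solving, f(n) = -5n² + 5n - 3.
The coefficient of n is 5.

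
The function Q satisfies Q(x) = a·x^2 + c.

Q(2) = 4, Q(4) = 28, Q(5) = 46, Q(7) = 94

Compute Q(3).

14

From Q(2) = 4 and Q(4) = 28: 4a + c = 4 and 16a + c = 28.
Subtracting: 12a = 24, so a = 2; then c = 4 − 2·4 = -4.
So Q(x) = 2x² − 4, and Q(3) = 14.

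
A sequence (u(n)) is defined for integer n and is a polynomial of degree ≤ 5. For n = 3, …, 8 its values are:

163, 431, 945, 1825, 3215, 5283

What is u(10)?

Write u(n) = an^5 + bn^4 + cn³ + dn² + en + p; the 6 given values yield a linear system in the 6 coefficients.
Solving, the leading coefficient vanishes, and u(n) = n^4 + 2n³ + 2n² + 5n - 5.
Then u(10) = 12245.

12245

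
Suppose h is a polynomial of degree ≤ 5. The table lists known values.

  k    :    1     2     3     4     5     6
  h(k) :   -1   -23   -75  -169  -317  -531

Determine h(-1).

Write h(k) = ak^5 + bk^4 + ck³ + dk² + ek + p; the 6 given values yield a linear system in the 6 coefficients.
Solving, the top 2 coefficients vanish, and h(k) = -2k³ - 3k² + k + 3.
Then h(-1) = 1.

1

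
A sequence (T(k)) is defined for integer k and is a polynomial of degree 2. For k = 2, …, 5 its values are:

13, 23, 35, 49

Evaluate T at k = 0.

First differences: 10, 12, 14. Second differences: 2, 2.
Level-2 differences are constant, so T has degree 2.
Fitting a degree-2 polynomial gives T(k) = k² + 5k - 1.
Then T(0) = -1.

-1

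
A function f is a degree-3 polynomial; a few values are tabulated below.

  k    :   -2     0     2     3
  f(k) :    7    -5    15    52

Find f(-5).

-20

Write f(k) = ak³ + bk² + ck + d; the 4 given values yield a linear system in the 4 coefficients.
Solving, f(k) = k³ + 4k² - 2k - 5.
Then f(-5) = -20.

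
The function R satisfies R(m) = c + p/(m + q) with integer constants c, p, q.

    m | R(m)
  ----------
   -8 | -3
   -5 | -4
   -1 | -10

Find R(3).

8

(R(m) − c)(m + q) = p for each data point; the three points give a linear system in c and q, then p follows.
Solving: c = -1, q = -1, p = 18, so R(m) = -1 + 18/(m − 1).
Then R(3) = -1 + 18/2 = 8.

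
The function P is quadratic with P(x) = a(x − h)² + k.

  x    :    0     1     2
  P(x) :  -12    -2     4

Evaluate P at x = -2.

-44

First differences 10, 6; second difference -4 = 2a, so a = -2.
Expanding, the x-coefficient is −2ah = 4h; matching it to the data gives h = 3, and then k = 6.
So P(x) = -2(x − 3)² + 6.
P(-2) = -2·(-5)² + 6 = -44.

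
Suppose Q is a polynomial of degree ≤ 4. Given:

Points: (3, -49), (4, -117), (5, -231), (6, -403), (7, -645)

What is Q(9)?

First differences: -68, -114, -172, -242. Second differences: -46, -58, -70. Third differences: -12, -12.
Level-3 differences are constant, so Q has degree 3.
Fitting a degree-3 polynomial gives Q(n) = -2n³ + n² - n - 1.
Then Q(9) = -1387.

-1387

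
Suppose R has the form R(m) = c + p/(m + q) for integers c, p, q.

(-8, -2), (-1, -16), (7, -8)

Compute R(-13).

(R(m) − c)(m + q) = p for each data point; the three points give a linear system in c and q, then p follows.
Solving: c = -6, q = 3, p = -20, so R(m) = -6 − 20/(m + 3).
Then R(-13) = -6 − 20/(-10) = -4.

-4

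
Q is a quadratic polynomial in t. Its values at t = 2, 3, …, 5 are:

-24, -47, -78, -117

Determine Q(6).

-164

Write Q(t) = at² + bt + c; the 4 given values yield a linear system in the 3 coefficients.
Solving, Q(t) = -4t² - 3t - 2.
Then Q(6) = -164.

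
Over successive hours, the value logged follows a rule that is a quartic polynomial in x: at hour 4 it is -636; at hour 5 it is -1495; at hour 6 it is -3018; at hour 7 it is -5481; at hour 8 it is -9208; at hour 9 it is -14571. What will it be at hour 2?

Write the value at x as T(x).
First differences: -859, -1523, -2463, -3727, -5363. Second differences: -664, -940, -1264, -1636. Third differences: -276, -324, -372. Fourth differences: -48, -48.
Level-4 differences are constant, so T has degree 4.
Fitting a degree-4 polynomial gives T(x) = -2x^4 - 2x³ + x.
Then T(2) = -46.

-46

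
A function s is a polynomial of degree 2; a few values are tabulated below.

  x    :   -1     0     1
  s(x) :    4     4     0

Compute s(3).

Write s(x) = ax² + bx + c; the 3 given values yield a linear system in the 3 coefficients.
Solving, s(x) = -2x² - 2x + 4.
Then s(3) = -20.

-20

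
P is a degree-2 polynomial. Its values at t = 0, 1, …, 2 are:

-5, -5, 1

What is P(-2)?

13

Write P(t) = at² + bt + c; the 3 given values yield a linear system in the 3 coefficients.
Solving, P(t) = 3t² - 3t - 5.
Then P(-2) = 13.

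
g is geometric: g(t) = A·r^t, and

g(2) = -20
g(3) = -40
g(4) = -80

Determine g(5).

-160

Consecutive ratio: -40/(-20) = 2, and -80/(-40) = 2, so r = 2.
Then A·2^2 = -20 gives A = -5, and g(t) = -5·2^t.
g(5) = -5·2^5 = -160.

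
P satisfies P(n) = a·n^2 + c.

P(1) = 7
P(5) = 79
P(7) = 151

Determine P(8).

196

From P(1) = 7 and P(5) = 79: 1a + c = 7 and 25a + c = 79.
Subtracting: 24a = 72, so a = 3; then c = 7 − 3·1 = 4.
So P(n) = 3n² + 4, and P(8) = 196.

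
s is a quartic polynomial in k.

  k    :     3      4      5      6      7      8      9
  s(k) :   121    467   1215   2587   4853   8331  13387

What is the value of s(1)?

-13

First differences: 346, 748, 1372, 2266, 3478, 5056. Second differences: 402, 624, 894, 1212, 1578. Third differences: 222, 270, 318, 366. Fourth differences: 48, 48, 48.
Level-4 differences are constant, so s has degree 4.
Fitting a degree-4 polynomial gives s(k) = 2k^4 + k³ - 5k² - 6k - 5.
Then s(1) = -13.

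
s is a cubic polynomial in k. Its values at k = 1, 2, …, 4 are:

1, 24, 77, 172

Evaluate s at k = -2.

Write s(k) = ak³ + bk² + ck + d; the 4 given values yield a linear system in the 4 coefficients.
Solving, s(k) = 2k³ + 3k² - 4.
Then s(-2) = -8.

-8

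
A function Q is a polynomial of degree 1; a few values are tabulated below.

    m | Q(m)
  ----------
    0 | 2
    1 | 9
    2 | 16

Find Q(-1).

First differences: 7, 7.
Level-1 differences are constant, so Q has degree 1.
Fitting a degree-1 polynomial gives Q(m) = 7m + 2.
Then Q(-1) = -5.

-5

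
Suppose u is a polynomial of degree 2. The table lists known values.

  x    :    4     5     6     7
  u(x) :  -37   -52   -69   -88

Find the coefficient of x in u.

First differences: -15, -17, -19. Second differences: -2, -2.
Level-2 differences are constant, so u has degree 2.
Fitting a degree-2 polynomial gives u(x) = -x² - 6x + 3.
The coefficient of x is -6.

-6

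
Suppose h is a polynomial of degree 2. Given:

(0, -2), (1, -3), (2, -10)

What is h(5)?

Write h(t) = at² + bt + c; the 3 given values yield a linear system in the 3 coefficients.
Solving, h(t) = -3t² + 2t - 2.
Then h(5) = -67.

-67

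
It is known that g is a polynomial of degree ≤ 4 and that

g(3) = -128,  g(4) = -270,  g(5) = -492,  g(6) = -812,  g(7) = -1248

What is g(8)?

-1818

First differences: -142, -222, -320, -436. Second differences: -80, -98, -116. Third differences: -18, -18.
Level-3 differences are constant, so g has degree 3.
Fitting a degree-3 polynomial gives g(x) = -3x³ - 4x² - 3x - 2.
Then g(8) = -1818.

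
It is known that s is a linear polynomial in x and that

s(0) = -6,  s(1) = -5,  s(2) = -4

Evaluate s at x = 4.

-2

First differences: 1, 1.
Level-1 differences are constant, so s has degree 1.
Fitting a degree-1 polynomial gives s(x) = x - 6.
Then s(4) = -2.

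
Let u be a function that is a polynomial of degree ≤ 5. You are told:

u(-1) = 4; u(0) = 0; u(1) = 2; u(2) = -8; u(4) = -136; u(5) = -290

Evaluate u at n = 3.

Write u(n) = an^5 + bn^4 + cn³ + dn² + en + p; the 6 given values yield a linear system in the 6 coefficients.
Solving, the top 2 coefficients vanish, and u(n) = -3n³ + 3n² + 2n.
Then u(3) = -48.

-48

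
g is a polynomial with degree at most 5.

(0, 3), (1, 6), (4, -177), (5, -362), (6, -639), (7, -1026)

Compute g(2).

Write g(k) = ak^5 + bk^4 + ck³ + dk² + ek + p; the 6 given values yield a linear system in the 6 coefficients.
Solving, the top 2 coefficients vanish, and g(k) = -3k³ - k² + 7k + 3.
Then g(2) = -11.

-11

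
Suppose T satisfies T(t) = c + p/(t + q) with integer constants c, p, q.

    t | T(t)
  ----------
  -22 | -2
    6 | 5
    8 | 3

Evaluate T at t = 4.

11

(T(t) − c)(t + q) = p for each data point; the three points give a linear system in c and q, then p follows.
Solving: c = -1, q = -2, p = 24, so T(t) = -1 + 24/(t − 2).
Then T(4) = -1 + 24/2 = 11.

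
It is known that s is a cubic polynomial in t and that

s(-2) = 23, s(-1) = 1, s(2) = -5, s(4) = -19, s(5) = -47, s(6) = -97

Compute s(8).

-287

Write s(t) = at³ + bt² + ct + d; the 6 given values yield a linear system in the 4 coefficients.
Solving, s(t) = -t³ + 4t² - 3t - 7.
Then s(8) = -287.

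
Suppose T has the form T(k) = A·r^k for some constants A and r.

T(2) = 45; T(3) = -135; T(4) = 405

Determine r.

-3

Consecutive ratio: -135/45 = -3, and 405/(-135) = -3, so r = -3.
Then A·(-3)^2 = 45 gives A = 5, and T(k) = 5·(-3)^k.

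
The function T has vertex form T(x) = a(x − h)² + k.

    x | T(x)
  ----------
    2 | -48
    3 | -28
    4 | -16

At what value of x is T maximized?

First differences 20, 12; second difference -8 = 2a, so a = -4.
Expanding, the x-coefficient is −2ah = 8h; matching it to the data gives h = 5, and then k = -12.
So T(x) = -4(x − 5)² − 12.
Hence h = 5.

5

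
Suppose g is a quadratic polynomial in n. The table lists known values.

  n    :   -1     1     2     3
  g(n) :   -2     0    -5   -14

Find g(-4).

-35

Write g(n) = an² + bn + c; the 4 given values yield a linear system in the 3 coefficients.
Solving, g(n) = -2n² + n + 1.
Then g(-4) = -35.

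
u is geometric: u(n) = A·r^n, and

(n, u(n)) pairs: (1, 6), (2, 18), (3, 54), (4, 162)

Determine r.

Consecutive ratio: 18/6 = 3, and 54/18 = 3, so r = 3.
Then A·3^1 = 6 gives A = 2, and u(n) = 2·3^n.

3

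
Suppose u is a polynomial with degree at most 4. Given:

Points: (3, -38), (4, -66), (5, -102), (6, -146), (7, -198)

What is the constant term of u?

-2

Write u(x) = ax^4 + bx³ + cx² + dx + e; the 5 given values yield a linear system in the 5 coefficients.
Solving, the top 2 coefficients vanish, and u(x) = -4x² - 2.
The constant term is u(0) = -2.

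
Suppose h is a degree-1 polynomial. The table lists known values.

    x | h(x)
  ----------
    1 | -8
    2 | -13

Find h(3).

-18

Write h(x) = ax + b; the 2 given values yield a linear system in the 2 coefficients.
Solving, h(x) = -5x - 3.
Then h(3) = -18.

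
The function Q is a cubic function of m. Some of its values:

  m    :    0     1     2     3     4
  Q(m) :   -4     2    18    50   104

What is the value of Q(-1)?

-6

Write Q(m) = am³ + bm² + cm + d; the 5 given values yield a linear system in the 4 coefficients.
Solving, Q(m) = m³ + 2m² + 3m - 4.
Then Q(-1) = -6.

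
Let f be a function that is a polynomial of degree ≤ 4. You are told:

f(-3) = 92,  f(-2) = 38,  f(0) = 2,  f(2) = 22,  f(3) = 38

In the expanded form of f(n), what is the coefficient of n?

0

Write f(n) = an^4 + bn³ + cn² + dn + e; the 5 given values yield a linear system in the 5 coefficients.
Solving, the leading coefficient vanishes, and f(n) = -n³ + 7n² + 2.
The coefficient of n is 0.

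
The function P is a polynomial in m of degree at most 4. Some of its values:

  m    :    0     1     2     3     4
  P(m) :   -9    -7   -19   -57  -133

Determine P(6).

Write P(m) = am^4 + bm³ + cm² + dm + e; the 5 given values yield a linear system in the 5 coefficients.
Solving, the leading coefficient vanishes, and P(m) = -2m³ - m² + 5m - 9.
Then P(6) = -447.

-447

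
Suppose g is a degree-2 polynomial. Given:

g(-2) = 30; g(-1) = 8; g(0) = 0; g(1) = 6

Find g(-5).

First differences: -22, -8, 6. Second differences: 14, 14.
Level-2 differences are constant, so g has degree 2.
Fitting a degree-2 polynomial gives g(x) = 7x² - x.
Then g(-5) = 180.

180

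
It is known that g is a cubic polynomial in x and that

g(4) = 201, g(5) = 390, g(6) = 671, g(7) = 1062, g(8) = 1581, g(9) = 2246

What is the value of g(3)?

86

Write g(x) = ax³ + bx² + cx + d; the 6 given values yield a linear system in the 4 coefficients.
Solving, g(x) = 3x³ + x² - 3x + 5.
Then g(3) = 86.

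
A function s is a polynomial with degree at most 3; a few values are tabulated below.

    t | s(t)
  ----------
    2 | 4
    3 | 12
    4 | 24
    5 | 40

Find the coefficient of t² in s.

2

First differences: 8, 12, 16. Second differences: 4, 4.
Level-2 differences are constant, so s has degree 2.
Fitting a degree-2 polynomial gives s(t) = 2t² - 2t.
The coefficient of t² is 2.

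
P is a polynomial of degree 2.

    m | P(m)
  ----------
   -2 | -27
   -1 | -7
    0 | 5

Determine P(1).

9

Write P(m) = am² + bm + c; the 3 given values yield a linear system in the 3 coefficients.
Solving, P(m) = -4m² + 8m + 5.
Then P(1) = 9.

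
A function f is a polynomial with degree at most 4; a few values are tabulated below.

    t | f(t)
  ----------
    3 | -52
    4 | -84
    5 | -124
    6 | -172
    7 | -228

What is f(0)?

-4

First differences: -32, -40, -48, -56. Second differences: -8, -8, -8.
Level-2 differences are constant, so f has degree 2.
Fitting a degree-2 polynomial gives f(t) = -4t² - 4t - 4.
The constant term is f(0) = -4.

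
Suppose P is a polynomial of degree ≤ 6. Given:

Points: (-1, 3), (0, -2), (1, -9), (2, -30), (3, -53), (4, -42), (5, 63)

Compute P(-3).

First differences: -5, -7, -21, -23, 11, 105. Second differences: -2, -14, -2, 34, 94. Third differences: -12, 12, 36, 60. Fourth differences: 24, 24, 24.
Level-4 differences are constant, so P has degree 4.
Fitting a degree-4 polynomial gives P(k) = k^4 - 4k³ - 2k² - 2k - 2.
Then P(-3) = 175.

175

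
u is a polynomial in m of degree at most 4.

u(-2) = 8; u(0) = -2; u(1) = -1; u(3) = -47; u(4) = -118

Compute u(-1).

Write u(m) = am^4 + bm³ + cm² + dm + e; the 5 given values yield a linear system in the 5 coefficients.
Solving, the leading coefficient vanishes, and u(m) = -2m³ + 3m - 2.
Then u(-1) = -3.

-3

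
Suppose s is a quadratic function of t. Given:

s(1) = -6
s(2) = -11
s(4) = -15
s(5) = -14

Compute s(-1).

10

Write s(t) = at² + bt + c; the 4 given values yield a linear system in the 3 coefficients.
Solving, s(t) = t² - 8t + 1.
Then s(-1) = 10.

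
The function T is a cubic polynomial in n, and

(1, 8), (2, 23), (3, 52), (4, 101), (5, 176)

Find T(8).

617

First differences: 15, 29, 49, 75. Second differences: 14, 20, 26. Third differences: 6, 6.
Level-3 differences are constant, so T has degree 3.
Fitting a degree-3 polynomial gives T(n) = n³ + n² + 5n + 1.
Then T(8) = 617.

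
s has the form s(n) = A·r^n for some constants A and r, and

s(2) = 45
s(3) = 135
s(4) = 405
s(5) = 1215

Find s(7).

Consecutive ratio: 135/45 = 3, and 405/135 = 3, so r = 3.
Then A·3^2 = 45 gives A = 5, and s(n) = 5·3^n.
s(7) = 5·3^7 = 10935.

10935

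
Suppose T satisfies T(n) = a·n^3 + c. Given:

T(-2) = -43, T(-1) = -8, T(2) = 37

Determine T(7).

1712

From T(-2) = -43 and T(-1) = -8: -8a + c = -43 and -1a + c = -8.
Subtracting: 7a = 35, so a = 5; then c = -43 − 5·(-8) = -3.
So T(n) = 5n³ − 3, and T(7) = 1712.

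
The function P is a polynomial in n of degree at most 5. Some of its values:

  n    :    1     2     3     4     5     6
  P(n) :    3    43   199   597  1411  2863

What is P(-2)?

39

Write P(n) = an^5 + bn^4 + cn³ + dn² + en + p; the 6 given values yield a linear system in the 6 coefficients.
Solving, the leading coefficient vanishes, and P(n) = 2n^4 + n³ + 2n² - 3n + 1.
Then P(-2) = 39.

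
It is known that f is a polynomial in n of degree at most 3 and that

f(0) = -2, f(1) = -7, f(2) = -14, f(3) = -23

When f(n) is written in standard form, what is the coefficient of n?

Write f(n) = an³ + bn² + cn + d; the 4 given values yield a linear system in the 4 coefficients.
Solving, the leading coefficient vanishes, and f(n) = -n² - 4n - 2.
The coefficient of n is -4.

-4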